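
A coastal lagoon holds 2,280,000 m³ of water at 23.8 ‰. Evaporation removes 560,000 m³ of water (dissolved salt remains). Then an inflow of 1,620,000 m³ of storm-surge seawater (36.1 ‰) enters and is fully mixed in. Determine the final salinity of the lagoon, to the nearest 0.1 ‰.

33.8 ‰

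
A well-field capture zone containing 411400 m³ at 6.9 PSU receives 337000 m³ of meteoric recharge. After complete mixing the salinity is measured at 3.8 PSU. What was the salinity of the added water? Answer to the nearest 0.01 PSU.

Salt balance: 411,400×6.9 + 337,000×S = 748,400×3.8
2,838,660 + 337,000·S = 2,843,920
S = (2,843,920 − 2,838,660) / 337,000 = 0.0156 PSU

0.02 PSU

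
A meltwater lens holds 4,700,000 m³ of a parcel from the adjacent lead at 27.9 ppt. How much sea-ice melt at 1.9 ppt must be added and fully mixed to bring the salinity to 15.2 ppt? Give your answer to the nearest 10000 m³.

4490000 m³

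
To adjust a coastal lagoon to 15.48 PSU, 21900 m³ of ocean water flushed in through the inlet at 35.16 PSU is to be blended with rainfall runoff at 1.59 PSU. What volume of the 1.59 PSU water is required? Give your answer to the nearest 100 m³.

Salt balance: 21,900×35.16 + V×1.59 = (21,900+V)×15.48
770,004 + 1.59V = 339,012 + 15.48V
430,992 = 13.89V
V = 31,028.94 m³

31000 m³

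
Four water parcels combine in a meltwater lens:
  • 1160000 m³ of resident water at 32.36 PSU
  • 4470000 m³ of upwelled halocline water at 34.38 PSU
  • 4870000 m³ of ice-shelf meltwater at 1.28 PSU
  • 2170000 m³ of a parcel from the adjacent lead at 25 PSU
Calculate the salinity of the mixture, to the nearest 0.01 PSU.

19.87 PSU

Mass of salt is conserved:
salt = 1,160,000×32.36 + 4,470,000×34.38 + 4,870,000×1.28 + 2,170,000×25 = 37,537,600 + 153,678,600 + 6,233,600 + 54,250,000 = 251,699,800
volume = 1,160,000 + 4,470,000 + 4,870,000 + 2,170,000 = 12,670,000 m³
S = 251,699,800 / 12,670,000 = 19.8658 PSU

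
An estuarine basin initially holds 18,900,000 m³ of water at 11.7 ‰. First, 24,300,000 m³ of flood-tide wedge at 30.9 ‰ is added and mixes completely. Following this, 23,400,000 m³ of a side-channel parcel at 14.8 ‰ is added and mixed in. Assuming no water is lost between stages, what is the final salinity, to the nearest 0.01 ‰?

By conservation of dissolved salt,
Initial salt = 18,900,000×11.7 = 221,130,000
After stage 1: salt = 221,130,000 + 24,300,000×30.9 = 972,000,000; volume = 43,200,000 m³; S = 22.5 ‰
After stage 2: salt = 972,000,000 + 23,400,000×14.8 = 1,318,320,000; volume = 66,600,000 m³
S = 1,318,320,000 / 66,600,000 = 19.7946 ‰

19.79 ‰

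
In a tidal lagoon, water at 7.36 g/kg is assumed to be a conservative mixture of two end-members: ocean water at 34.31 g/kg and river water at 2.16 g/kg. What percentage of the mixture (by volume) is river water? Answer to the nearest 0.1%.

83.8%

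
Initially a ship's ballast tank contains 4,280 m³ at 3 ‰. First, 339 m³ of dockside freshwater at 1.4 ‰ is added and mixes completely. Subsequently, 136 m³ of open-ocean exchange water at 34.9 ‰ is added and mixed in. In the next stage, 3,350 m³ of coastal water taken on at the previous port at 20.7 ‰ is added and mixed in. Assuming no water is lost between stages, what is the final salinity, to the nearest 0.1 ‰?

Weighted by volume,
Initial salt = 4,280×3 = 12,840
After stage 1: salt = 12,840 + 339×1.4 = 13,314.6; volume = 4,619 m³; S = 2.883 ‰
After stage 2: salt = 13,314.6 + 136×34.9 = 18,061; volume = 4,755 m³; S = 3.798 ‰
After stage 3: salt = 18,061 + 3,350×20.7 = 87,406; volume = 8,105 m³
S = 87,406 / 8,105 = 10.7842 ‰

10.8 ‰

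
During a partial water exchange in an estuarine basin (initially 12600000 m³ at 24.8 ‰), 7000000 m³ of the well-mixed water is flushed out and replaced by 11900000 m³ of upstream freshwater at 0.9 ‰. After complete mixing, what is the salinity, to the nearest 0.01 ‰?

8.55 ‰

Remaining after removal: 5,600,000 m³ at 24.8 ‰ (salt = 138,880,000)
After addition: salt = 138,880,000 + 11,900,000×0.9 = 149,590,000; volume = 17,500,000 m³
S = 149,590,000 / 17,500,000 = 8.548 ‰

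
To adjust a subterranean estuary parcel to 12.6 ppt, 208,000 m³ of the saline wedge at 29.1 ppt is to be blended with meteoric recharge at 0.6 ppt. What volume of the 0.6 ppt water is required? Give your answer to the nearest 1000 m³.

286000 m³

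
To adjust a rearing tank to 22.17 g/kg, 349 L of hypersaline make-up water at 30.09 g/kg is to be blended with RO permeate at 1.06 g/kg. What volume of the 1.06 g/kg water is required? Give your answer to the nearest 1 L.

Salt balance: 349×30.09 + V×1.06 = (349+V)×22.17
10,501.41 + 1.06V = 7,737.33 + 22.17V
2,764.08 = 21.11V
V = 130.94 L

131 L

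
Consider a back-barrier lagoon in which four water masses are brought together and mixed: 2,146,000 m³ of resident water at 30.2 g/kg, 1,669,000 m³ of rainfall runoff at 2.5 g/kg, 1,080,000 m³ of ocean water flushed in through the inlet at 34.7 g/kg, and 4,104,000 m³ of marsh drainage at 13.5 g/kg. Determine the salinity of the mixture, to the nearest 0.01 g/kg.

17.99 g/kg

Salt balance:
salt = 2,146,000×30.2 + 1,669,000×2.5 + 1,080,000×34.7 + 4,104,000×13.5 = 64,809,200 + 4,172,500 + 37,476,000 + 55,404,000 = 161,861,700
volume = 2,146,000 + 1,669,000 + 1,080,000 + 4,104,000 = 8,999,000 m³
S = 161,861,700 / 8,999,000 = 17.9866 g/kg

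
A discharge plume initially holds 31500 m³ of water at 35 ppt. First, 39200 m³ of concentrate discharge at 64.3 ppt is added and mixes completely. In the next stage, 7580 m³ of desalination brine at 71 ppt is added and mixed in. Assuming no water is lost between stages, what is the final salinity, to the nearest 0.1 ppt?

Total salt / total volume:
Initial salt = 31,500×35 = 1,102,500
After stage 1: salt = 1,102,500 + 39,200×64.3 = 3,623,060; volume = 70,700 m³; S = 51.246 ppt
After stage 2: salt = 3,623,060 + 7,580×71 = 4,161,240; volume = 78,280 m³
S = 4,161,240 / 78,280 = 53.1584 ppt

53.2 ppt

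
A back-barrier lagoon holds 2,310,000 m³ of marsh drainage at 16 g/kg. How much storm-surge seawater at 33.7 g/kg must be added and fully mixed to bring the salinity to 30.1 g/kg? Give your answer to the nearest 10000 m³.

9050000 m³

Salt balance: 2,310,000×16 + V×33.7 = (2,310,000+V)×30.1
36,960,000 + 33.7V = 69,531,000 + 30.1V
32,571,000 = 3.6V
V = 9,047,500 m³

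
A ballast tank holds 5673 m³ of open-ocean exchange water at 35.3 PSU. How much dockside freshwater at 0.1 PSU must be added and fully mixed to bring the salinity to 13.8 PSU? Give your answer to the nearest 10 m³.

Salt balance: 5,673×35.3 + V×0.1 = (5,673+V)×13.8
200,256.9 + 0.1V = 78,287.4 + 13.8V
121,969.5 = 13.7V
V = 8,902.88 m³

8900 m³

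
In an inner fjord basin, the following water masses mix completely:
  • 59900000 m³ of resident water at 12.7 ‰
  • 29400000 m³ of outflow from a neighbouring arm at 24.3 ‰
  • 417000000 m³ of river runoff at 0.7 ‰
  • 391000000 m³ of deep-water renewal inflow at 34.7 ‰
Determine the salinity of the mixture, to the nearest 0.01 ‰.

17.09 ‰

Weighted by volume,
salt = 59,900,000×12.7 + 29,400,000×24.3 + 417,000,000×0.7 + 391,000,000×34.7 = 760,730,000 + 714,420,000 + 291,900,000 + 13,567,700,000 = 15,334,750,000
volume = 59,900,000 + 29,400,000 + 417,000,000 + 391,000,000 = 897,300,000 m³
S = 15,334,750,000 / 897,300,000 = 17.0899 ‰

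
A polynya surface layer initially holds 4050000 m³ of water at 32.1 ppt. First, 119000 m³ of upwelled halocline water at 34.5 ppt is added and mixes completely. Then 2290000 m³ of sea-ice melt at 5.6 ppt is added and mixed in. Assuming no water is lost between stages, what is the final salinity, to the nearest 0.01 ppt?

22.75 ppt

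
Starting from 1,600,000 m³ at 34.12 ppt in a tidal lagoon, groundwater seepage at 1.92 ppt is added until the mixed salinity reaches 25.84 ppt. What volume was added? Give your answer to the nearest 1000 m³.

554000 m³

Salt balance: 1,600,000×34.12 + V×1.92 = (1,600,000+V)×25.84
54,592,000 + 1.92V = 41,344,000 + 25.84V
13,248,000 = 23.92V
V = 553,846.15 m³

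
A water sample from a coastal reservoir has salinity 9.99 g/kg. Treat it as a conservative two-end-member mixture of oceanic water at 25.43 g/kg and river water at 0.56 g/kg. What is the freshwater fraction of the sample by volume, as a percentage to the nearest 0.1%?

62.1%

Let f be the freshwater fraction. Salt balance per unit volume:
f×0.56 + (1−f)×25.43 = 9.99
f = (25.43 − 9.99) / (25.43 − 0.56) = 15.44/24.87 = 0.6208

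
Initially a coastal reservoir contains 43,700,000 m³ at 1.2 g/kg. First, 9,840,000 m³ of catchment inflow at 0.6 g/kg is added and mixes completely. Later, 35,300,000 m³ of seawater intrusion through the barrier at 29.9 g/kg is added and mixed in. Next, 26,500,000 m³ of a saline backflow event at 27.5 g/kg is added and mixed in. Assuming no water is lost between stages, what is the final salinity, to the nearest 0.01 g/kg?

Mass of salt is conserved:
Initial salt = 43,700,000×1.2 = 52,440,000
After stage 1: salt = 52,440,000 + 9,840,000×0.6 = 58,344,000; volume = 53,540,000 m³; S = 1.09 g/kg
After stage 2: salt = 58,344,000 + 35,300,000×29.9 = 1,113,814,000; volume = 88,840,000 m³; S = 12.537 g/kg
After stage 3: salt = 1,113,814,000 + 26,500,000×27.5 = 1,842,564,000; volume = 115,340,000 m³
S = 1,842,564,000 / 115,340,000 = 15.9751 g/kg

15.98 g/kg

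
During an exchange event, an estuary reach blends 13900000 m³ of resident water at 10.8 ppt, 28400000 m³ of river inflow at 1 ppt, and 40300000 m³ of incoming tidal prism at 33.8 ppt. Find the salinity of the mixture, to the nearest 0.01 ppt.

18.65 ppt

Salt balance:
salt = 13,900,000×10.8 + 28,400,000×1 + 40,300,000×33.8 = 150,120,000 + 28,400,000 + 1,362,140,000 = 1,540,660,000
volume = 13,900,000 + 28,400,000 + 40,300,000 = 82,600,000 m³
S = 1,540,660,000 / 82,600,000 = 18.6521 ppt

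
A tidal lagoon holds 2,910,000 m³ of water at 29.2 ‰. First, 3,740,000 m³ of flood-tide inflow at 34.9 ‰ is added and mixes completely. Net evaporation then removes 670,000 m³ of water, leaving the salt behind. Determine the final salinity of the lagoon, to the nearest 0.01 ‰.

36.04 ‰

After mixing: salt = 2,910,000×29.2 + 3,740,000×34.9 = 215,498,000; volume = 6,650,000 m³
After evaporation: salt unchanged = 215,498,000; volume = 6,650,000 − 670,000 = 5,980,000 m³
S = 215,498,000 / 5,980,000 = 36.0365 ‰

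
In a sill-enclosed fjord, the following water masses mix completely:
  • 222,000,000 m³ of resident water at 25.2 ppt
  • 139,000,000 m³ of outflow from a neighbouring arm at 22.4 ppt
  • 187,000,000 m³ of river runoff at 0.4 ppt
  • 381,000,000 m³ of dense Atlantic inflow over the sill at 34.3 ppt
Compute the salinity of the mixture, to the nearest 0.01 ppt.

Total salt / total volume:
salt = 222,000,000×25.2 + 139,000,000×22.4 + 187,000,000×0.4 + 381,000,000×34.3 = 5,594,400,000 + 3,113,600,000 + 74,800,000 + 13,068,300,000 = 21,851,100,000
volume = 222,000,000 + 139,000,000 + 187,000,000 + 381,000,000 = 929,000,000 m³
S = 21,851,100,000 / 929,000,000 = 23.5211 ppt

23.52 ppt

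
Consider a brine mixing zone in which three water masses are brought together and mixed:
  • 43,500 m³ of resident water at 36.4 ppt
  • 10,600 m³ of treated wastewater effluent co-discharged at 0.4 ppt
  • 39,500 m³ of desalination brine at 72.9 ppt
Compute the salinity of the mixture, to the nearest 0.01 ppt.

47.73 ppt

By conservation of dissolved salt,
salt = 43,500×36.4 + 10,600×0.4 + 39,500×72.9 = 1,583,400 + 4,240 + 2,879,550 = 4,467,190
volume = 43,500 + 10,600 + 39,500 = 93,600 m³
S = 4,467,190 / 93,600 = 47.7264 ppt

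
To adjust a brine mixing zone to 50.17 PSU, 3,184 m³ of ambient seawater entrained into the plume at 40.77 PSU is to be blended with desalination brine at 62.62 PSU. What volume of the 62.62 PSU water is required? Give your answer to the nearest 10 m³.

2400 m³

Salt balance: 3,184×40.77 + V×62.62 = (3,184+V)×50.17
129,811.68 + 62.62V = 159,741.28 + 50.17V
29,929.6 = 12.45V
V = 2,403.98 m³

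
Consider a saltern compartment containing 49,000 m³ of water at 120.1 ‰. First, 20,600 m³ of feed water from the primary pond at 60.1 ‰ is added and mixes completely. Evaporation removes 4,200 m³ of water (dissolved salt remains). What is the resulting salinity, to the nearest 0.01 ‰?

108.91 ‰

After mixing: salt = 49,000×120.1 + 20,600×60.1 = 7,122,960; volume = 69,600 m³
After evaporation: salt unchanged = 7,122,960; volume = 69,600 − 4,200 = 65,400 m³
S = 7,122,960 / 65,400 = 108.9138 ‰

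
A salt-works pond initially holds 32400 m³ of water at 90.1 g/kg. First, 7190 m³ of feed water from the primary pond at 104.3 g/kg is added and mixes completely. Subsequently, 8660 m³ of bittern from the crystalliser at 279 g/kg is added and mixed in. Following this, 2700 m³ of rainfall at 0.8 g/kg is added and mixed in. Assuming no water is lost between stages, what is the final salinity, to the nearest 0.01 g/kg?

119.48 g/kg

Mass of salt is conserved:
Initial salt = 32,400×90.1 = 2,919,240
After stage 1: salt = 2,919,240 + 7,190×104.3 = 3,669,157; volume = 39,590 m³; S = 92.679 g/kg
After stage 2: salt = 3,669,157 + 8,660×279 = 6,085,297; volume = 48,250 m³; S = 126.12 g/kg
After stage 3: salt = 6,085,297 + 2,700×0.8 = 6,087,457; volume = 50,950 m³
S = 6,087,457 / 50,950 = 119.479 g/kg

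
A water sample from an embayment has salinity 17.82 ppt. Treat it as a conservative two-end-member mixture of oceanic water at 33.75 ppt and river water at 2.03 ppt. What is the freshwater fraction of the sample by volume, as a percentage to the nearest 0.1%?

50.2%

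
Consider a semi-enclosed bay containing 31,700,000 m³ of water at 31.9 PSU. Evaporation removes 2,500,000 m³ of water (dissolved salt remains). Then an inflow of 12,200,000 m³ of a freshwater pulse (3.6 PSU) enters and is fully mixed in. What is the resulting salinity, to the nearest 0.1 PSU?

After evaporation: salt = 31,700,000×31.9 = 1,011,230,000; volume = 31,700,000 − 2,500,000 = 29,200,000 m³
After mixing: salt = 1,011,230,000 + 12,200,000×3.6 = 1,055,150,000; volume = 29,200,000 + 12,200,000 = 41,400,000 m³
S = 1,055,150,000 / 41,400,000 = 25.4867 PSU

25.5 PSU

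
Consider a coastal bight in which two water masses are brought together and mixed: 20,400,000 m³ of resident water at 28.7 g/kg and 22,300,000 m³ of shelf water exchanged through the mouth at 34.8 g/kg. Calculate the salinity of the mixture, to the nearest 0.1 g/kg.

Salt balance:
salt = 20,400,000×28.7 + 22,300,000×34.8 = 585,480,000 + 776,040,000 = 1,361,520,000
volume = 20,400,000 + 22,300,000 = 42,700,000 m³
S = 1,361,520,000 / 42,700,000 = 31.886 g/kg

31.9 g/kg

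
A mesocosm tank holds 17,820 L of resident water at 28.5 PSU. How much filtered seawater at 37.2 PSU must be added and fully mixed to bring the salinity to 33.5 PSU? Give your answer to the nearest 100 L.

Salt balance: 17,820×28.5 + V×37.2 = (17,820+V)×33.5
507,870 + 37.2V = 596,970 + 33.5V
89,100 = 3.7V
V = 24,081.08 L

24100 L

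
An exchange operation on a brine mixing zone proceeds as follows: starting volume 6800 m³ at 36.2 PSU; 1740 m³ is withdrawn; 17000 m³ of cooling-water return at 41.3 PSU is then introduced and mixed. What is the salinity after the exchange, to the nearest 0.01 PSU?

Remaining after removal: 5,060 m³ at 36.2 PSU (salt = 183,172)
After addition: salt = 183,172 + 17,000×41.3 = 885,272; volume = 22,060 m³
S = 885,272 / 22,060 = 40.1302 PSU

40.13 PSU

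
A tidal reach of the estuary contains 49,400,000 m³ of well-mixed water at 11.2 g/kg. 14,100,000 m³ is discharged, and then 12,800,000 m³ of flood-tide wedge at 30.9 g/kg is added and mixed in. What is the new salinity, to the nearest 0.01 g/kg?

16.44 g/kg

Remaining after removal: 35,300,000 m³ at 11.2 g/kg (salt = 395,360,000)
After addition: salt = 395,360,000 + 12,800,000×30.9 = 790,880,000; volume = 48,100,000 m³
S = 790,880,000 / 48,100,000 = 16.4424 g/kg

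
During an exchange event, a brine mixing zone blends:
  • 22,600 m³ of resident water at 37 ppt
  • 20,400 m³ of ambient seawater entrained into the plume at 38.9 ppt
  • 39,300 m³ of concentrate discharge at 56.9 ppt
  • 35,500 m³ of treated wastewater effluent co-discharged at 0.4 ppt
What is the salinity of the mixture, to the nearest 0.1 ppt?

Salt balance:
salt = 22,600×37 + 20,400×38.9 + 39,300×56.9 + 35,500×0.4 = 836,200 + 793,560 + 2,236,170 + 14,200 = 3,880,130
volume = 22,600 + 20,400 + 39,300 + 35,500 = 117,800 m³
S = 3,880,130 / 117,800 = 32.938 ppt

32.9 ppt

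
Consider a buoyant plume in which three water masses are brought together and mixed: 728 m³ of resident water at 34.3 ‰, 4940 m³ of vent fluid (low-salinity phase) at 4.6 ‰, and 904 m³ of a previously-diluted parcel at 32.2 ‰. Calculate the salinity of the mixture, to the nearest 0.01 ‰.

11.69 ‰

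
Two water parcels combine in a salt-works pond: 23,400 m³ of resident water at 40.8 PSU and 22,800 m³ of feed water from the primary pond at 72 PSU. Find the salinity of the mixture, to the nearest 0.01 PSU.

Total salt / total volume:
salt = 23,400×40.8 + 22,800×72 = 954,720 + 1,641,600 = 2,596,320
volume = 23,400 + 22,800 = 46,200 m³
S = 2,596,320 / 46,200 = 56.1974 PSU

56.20 PSU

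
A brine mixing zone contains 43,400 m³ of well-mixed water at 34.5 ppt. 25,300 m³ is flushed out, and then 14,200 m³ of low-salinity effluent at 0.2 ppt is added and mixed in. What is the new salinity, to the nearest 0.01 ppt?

Remaining after removal: 18,100 m³ at 34.5 ppt (salt = 624,450)
After addition: salt = 624,450 + 14,200×0.2 = 627,290; volume = 32,300 m³
S = 627,290 / 32,300 = 19.4207 ppt

19.42 ppt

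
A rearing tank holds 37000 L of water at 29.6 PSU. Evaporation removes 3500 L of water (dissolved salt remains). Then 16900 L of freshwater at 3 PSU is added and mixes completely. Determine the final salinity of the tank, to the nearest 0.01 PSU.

22.74 PSU

After evaporation: salt = 37,000×29.6 = 1,095,200; volume = 37,000 − 3,500 = 33,500 L
After mixing: salt = 1,095,200 + 16,900×3 = 1,145,900; volume = 33,500 + 16,900 = 50,400 L
S = 1,145,900 / 50,400 = 22.7361 PSU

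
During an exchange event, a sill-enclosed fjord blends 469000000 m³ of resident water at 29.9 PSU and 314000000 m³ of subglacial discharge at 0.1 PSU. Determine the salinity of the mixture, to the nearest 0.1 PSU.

Salt balance:
salt = 469,000,000×29.9 + 314,000,000×0.1 = 14,023,100,000 + 31,400,000 = 14,054,500,000
volume = 469,000,000 + 314,000,000 = 783,000,000 m³
S = 14,054,500,000 / 783,000,000 = 17.95 PSU

17.9 PSU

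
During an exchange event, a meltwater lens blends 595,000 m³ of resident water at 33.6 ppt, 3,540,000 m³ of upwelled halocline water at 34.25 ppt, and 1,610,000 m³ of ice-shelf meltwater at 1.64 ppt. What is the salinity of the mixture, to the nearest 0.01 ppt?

25.04 ppt

Mass of salt is conserved:
salt = 595,000×33.6 + 3,540,000×34.25 + 1,610,000×1.64 = 19,992,000 + 121,245,000 + 2,640,400 = 143,877,400
volume = 595,000 + 3,540,000 + 1,610,000 = 5,745,000 m³
S = 143,877,400 / 5,745,000 = 25.0439 ppt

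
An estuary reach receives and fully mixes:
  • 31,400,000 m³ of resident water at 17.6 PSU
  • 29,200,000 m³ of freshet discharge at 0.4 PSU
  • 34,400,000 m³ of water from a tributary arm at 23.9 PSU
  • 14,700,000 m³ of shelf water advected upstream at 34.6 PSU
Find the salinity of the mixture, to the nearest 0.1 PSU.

17.3 PSU

Mass of salt is conserved:
salt = 31,400,000×17.6 + 29,200,000×0.4 + 34,400,000×23.9 + 14,700,000×34.6 = 552,640,000 + 11,680,000 + 822,160,000 + 508,620,000 = 1,895,100,000
volume = 31,400,000 + 29,200,000 + 34,400,000 + 14,700,000 = 109,700,000 m³
S = 1,895,100,000 / 109,700,000 = 17.275 PSU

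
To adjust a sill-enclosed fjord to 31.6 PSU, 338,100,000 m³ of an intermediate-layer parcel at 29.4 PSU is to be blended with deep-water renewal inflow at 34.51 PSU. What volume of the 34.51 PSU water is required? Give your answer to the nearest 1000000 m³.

256000000 m³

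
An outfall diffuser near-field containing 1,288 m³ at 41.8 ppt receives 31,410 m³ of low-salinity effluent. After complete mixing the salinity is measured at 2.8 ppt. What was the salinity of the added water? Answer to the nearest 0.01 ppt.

1.20 ppt

Salt balance: 1,288×41.8 + 31,410×S = 32,698×2.8
53,838.4 + 31,410·S = 91,554.4
S = (91,554.4 − 53,838.4) / 31,410 = 1.2008 ppt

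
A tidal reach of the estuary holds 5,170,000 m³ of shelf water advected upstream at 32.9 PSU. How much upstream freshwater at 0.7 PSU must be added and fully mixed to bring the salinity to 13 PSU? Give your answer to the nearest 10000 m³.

Salt balance: 5,170,000×32.9 + V×0.7 = (5,170,000+V)×13
170,093,000 + 0.7V = 67,210,000 + 13V
102,883,000 = 12.3V
V = 8,364,471.54 m³

8360000 m³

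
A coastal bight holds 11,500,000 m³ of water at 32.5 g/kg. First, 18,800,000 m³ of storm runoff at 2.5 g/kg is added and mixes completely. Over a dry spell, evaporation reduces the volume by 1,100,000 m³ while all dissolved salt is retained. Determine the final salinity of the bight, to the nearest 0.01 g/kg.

14.41 g/kg

After mixing: salt = 11,500,000×32.5 + 18,800,000×2.5 = 420,750,000; volume = 30,300,000 m³
After evaporation: salt unchanged = 420,750,000; volume = 30,300,000 − 1,100,000 = 29,200,000 m³
S = 420,750,000 / 29,200,000 = 14.4092 g/kg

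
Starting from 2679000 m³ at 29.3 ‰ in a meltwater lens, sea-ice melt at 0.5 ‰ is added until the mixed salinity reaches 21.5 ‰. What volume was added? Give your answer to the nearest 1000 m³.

995000 m³

Salt balance: 2,679,000×29.3 + V×0.5 = (2,679,000+V)×21.5
78,494,700 + 0.5V = 57,598,500 + 21.5V
20,896,200 = 21V
V = 995,057.14 m³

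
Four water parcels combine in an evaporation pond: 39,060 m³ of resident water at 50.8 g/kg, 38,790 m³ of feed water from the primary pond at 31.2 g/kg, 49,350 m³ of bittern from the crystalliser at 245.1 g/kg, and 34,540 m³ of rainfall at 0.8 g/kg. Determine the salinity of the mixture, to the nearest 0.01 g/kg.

94.71 g/kg

By conservation of dissolved salt,
salt = 39,060×50.8 + 38,790×31.2 + 49,350×245.1 + 34,540×0.8 = 1,984,248 + 1,210,248 + 12,095,685 + 27,632 = 15,317,813
volume = 39,060 + 38,790 + 49,350 + 34,540 = 161,740 m³
S = 15,317,813 / 161,740 = 94.7064 g/kg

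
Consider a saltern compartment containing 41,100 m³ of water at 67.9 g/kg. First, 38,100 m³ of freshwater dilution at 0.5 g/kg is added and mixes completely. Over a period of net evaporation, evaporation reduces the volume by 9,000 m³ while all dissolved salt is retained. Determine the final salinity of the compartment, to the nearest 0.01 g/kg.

40.02 g/kg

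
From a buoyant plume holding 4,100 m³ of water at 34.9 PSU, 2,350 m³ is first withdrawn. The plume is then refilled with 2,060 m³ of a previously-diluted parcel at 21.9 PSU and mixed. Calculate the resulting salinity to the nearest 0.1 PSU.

27.9 PSU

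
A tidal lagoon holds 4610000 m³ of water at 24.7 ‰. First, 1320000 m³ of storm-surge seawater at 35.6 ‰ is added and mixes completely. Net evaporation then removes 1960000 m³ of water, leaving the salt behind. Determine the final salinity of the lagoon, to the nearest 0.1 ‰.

40.5 ‰

After mixing: salt = 4,610,000×24.7 + 1,320,000×35.6 = 160,859,000; volume = 5,930,000 m³
After evaporation: salt unchanged = 160,859,000; volume = 5,930,000 − 1,960,000 = 3,970,000 m³
S = 160,859,000 / 3,970,000 = 40.5186 ‰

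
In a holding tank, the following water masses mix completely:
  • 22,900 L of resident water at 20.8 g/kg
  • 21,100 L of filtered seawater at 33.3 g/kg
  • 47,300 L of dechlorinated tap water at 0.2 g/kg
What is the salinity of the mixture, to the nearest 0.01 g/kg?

Total salt / total volume:
salt = 22,900×20.8 + 21,100×33.3 + 47,300×0.2 = 476,320 + 702,630 + 9,460 = 1,188,410
volume = 22,900 + 21,100 + 47,300 = 91,300 L
S = 1,188,410 / 91,300 = 13.0165 g/kg

13.02 g/kg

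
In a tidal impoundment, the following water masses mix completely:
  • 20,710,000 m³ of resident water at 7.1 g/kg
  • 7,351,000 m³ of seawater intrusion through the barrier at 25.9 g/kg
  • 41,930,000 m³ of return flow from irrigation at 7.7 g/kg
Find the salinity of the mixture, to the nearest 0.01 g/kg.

Conserving salt mass:
salt = 20,710,000×7.1 + 7,351,000×25.9 + 41,930,000×7.7 = 147,041,000 + 190,390,900 + 322,861,000 = 660,292,900
volume = 20,710,000 + 7,351,000 + 41,930,000 = 69,991,000 m³
S = 660,292,900 / 69,991,000 = 9.434 g/kg

9.43 g/kg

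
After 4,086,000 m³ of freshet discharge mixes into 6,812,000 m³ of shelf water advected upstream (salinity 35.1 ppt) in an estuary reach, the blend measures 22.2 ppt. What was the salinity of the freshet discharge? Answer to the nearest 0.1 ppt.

0.7 ppt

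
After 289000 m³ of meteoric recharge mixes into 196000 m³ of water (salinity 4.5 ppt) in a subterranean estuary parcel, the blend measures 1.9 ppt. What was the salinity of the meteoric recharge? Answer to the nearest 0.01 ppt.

Salt balance: 196,000×4.5 + 289,000×S = 485,000×1.9
882,000 + 289,000·S = 921,500
S = (921,500 − 882,000) / 289,000 = 0.1367 ppt

0.14 ppt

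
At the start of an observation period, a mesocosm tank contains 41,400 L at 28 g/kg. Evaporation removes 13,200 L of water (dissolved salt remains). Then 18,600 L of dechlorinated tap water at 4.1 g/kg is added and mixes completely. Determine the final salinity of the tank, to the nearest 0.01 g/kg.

After evaporation: salt = 41,400×28 = 1,159,200; volume = 41,400 − 13,200 = 28,200 L
After mixing: salt = 1,159,200 + 18,600×4.1 = 1,235,460; volume = 28,200 + 18,600 = 46,800 L
S = 1,235,460 / 46,800 = 26.3987 g/kg

26.40 g/kg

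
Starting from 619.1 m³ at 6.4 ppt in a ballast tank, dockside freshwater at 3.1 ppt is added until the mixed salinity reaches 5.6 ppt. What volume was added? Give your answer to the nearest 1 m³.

198 m³

Salt balance: 619.1×6.4 + V×3.1 = (619.1+V)×5.6
3,962.24 + 3.1V = 3,466.96 + 5.6V
495.28 = 2.5V
V = 198.11 m³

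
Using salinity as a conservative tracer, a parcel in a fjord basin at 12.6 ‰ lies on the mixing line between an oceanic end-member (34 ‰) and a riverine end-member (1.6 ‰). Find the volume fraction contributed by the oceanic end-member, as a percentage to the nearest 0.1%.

Let g be the oceanic fraction. Salt balance per unit volume:
g×34 + (1−g)×1.6 = 12.6
g = (12.6 − 1.6) / (34 − 1.6) = 11/32.4 = 0.3395

34.0%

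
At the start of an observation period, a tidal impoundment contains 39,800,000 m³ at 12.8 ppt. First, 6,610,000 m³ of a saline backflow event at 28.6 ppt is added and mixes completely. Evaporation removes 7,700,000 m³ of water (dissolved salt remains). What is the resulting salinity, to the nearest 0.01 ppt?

After mixing: salt = 39,800,000×12.8 + 6,610,000×28.6 = 698,486,000; volume = 46,410,000 m³
After evaporation: salt unchanged = 698,486,000; volume = 46,410,000 − 7,700,000 = 38,710,000 m³
S = 698,486,000 / 38,710,000 = 18.0441 ppt

18.04 ppt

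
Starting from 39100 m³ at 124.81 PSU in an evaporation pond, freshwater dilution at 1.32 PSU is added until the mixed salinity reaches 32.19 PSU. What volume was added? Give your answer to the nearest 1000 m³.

117000 m³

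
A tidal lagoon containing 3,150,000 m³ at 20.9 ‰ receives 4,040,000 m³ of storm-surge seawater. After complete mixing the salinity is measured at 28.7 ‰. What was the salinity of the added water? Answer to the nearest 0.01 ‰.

34.78 ‰

Salt balance: 3,150,000×20.9 + 4,040,000×S = 7,190,000×28.7
65,835,000 + 4,040,000·S = 206,353,000
S = (206,353,000 − 65,835,000) / 4,040,000 = 34.7817 ‰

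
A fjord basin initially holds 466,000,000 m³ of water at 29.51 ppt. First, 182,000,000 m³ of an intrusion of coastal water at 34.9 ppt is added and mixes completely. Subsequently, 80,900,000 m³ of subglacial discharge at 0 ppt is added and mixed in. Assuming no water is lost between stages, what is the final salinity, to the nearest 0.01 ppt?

By conservation of dissolved salt,
Initial salt = 466,000,000×29.51 = 13,751,660,000
After stage 1: salt = 13,751,660,000 + 182,000,000×34.9 = 20,103,460,000; volume = 648,000,000 m³; S = 31.024 ppt
After stage 2: salt = 20,103,460,000 + 80,900,000×0 = 20,103,460,000; volume = 728,900,000 m³
S = 20,103,460,000 / 728,900,000 = 27.5805 ppt

27.58 ppt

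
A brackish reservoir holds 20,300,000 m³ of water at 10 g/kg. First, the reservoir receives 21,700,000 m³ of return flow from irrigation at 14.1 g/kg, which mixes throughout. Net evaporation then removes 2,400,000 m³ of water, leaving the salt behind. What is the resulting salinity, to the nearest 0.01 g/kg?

12.85 g/kg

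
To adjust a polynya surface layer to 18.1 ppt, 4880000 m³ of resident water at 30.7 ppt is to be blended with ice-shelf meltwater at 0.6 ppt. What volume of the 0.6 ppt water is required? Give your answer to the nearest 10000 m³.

3510000 m³

Salt balance: 4,880,000×30.7 + V×0.6 = (4,880,000+V)×18.1
149,816,000 + 0.6V = 88,328,000 + 18.1V
61,488,000 = 17.5V
V = 3,513,600 m³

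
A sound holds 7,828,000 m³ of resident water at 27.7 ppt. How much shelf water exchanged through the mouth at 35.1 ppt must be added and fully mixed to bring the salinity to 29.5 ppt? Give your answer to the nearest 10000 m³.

Salt balance: 7,828,000×27.7 + V×35.1 = (7,828,000+V)×29.5
216,835,600 + 35.1V = 230,926,000 + 29.5V
14,090,400 = 5.6V
V = 2,516,142.86 m³

2520000 m³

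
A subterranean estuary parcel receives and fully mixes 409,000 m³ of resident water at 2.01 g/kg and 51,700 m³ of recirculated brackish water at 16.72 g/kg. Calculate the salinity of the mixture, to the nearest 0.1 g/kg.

3.7 g/kg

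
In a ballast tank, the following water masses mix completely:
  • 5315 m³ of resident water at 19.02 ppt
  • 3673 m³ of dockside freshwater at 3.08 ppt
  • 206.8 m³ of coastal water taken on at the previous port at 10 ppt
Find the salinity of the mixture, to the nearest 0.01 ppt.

Mass of salt is conserved:
salt = 5,315×19.02 + 3,673×3.08 + 206.8×10 = 101,091.3 + 11,312.84 + 2,068 = 114,472.14
volume = 5,315 + 3,673 + 206.8 = 9,194.8 m³
S = 114,472.14 / 9,194.8 = 12.4497 ppt

12.45 ppt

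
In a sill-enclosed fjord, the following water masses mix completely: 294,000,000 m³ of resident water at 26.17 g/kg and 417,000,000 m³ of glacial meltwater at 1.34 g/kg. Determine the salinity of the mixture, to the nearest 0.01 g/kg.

By conservation of dissolved salt,
salt = 294,000,000×26.17 + 417,000,000×1.34 = 7,693,980,000 + 558,780,000 = 8,252,760,000
volume = 294,000,000 + 417,000,000 = 711,000,000 m³
S = 8,252,760,000 / 711,000,000 = 11.6073 g/kg

11.61 g/kg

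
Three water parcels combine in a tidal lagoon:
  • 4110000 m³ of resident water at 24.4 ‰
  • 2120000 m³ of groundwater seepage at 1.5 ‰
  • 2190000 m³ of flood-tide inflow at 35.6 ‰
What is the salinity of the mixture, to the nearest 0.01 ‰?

21.55 ‰

Conserving salt mass:
salt = 4,110,000×24.4 + 2,120,000×1.5 + 2,190,000×35.6 = 100,284,000 + 3,180,000 + 77,964,000 = 181,428,000
volume = 4,110,000 + 2,120,000 + 2,190,000 = 8,420,000 m³
S = 181,428,000 / 8,420,000 = 21.5473 ‰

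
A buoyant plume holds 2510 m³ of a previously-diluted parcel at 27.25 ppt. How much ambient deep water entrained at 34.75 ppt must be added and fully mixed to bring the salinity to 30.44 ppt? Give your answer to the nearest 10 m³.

1860 m³

Salt balance: 2,510×27.25 + V×34.75 = (2,510+V)×30.44
68,397.5 + 34.75V = 76,404.4 + 30.44V
8,006.9 = 4.31V
V = 1,857.75 m³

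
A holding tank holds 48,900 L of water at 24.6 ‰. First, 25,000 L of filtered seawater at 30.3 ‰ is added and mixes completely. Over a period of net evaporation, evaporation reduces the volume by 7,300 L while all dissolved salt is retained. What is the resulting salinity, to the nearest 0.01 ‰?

29.44 ‰

After mixing: salt = 48,900×24.6 + 25,000×30.3 = 1,960,440; volume = 73,900 L
After evaporation: salt unchanged = 1,960,440; volume = 73,900 − 7,300 = 66,600 L
S = 1,960,440 / 66,600 = 29.436 ‰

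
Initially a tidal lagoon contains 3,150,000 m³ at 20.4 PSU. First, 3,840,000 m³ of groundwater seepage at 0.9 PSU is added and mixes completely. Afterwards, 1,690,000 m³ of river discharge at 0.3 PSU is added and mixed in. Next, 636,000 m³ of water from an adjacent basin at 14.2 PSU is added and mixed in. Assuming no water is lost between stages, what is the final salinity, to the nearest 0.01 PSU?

8.29 PSU

Mass of salt is conserved:
Initial salt = 3,150,000×20.4 = 64,260,000
After stage 1: salt = 64,260,000 + 3,840,000×0.9 = 67,716,000; volume = 6,990,000 m³; S = 9.688 PSU
After stage 2: salt = 67,716,000 + 1,690,000×0.3 = 68,223,000; volume = 8,680,000 m³; S = 7.86 PSU
After stage 3: salt = 68,223,000 + 636,000×14.2 = 77,254,200; volume = 9,316,000 m³
S = 77,254,200 / 9,316,000 = 8.2926 PSU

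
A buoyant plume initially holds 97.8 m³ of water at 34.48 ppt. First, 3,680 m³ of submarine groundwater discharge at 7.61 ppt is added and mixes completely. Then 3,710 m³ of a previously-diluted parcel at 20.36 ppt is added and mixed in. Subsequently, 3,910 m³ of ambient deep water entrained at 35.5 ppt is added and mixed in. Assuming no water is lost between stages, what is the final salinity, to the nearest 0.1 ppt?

By conservation of dissolved salt,
Initial salt = 97.8×34.48 = 3,372.144
After stage 1: salt = 3,372.144 + 3,680×7.61 = 31,376.944; volume = 3,777.8 m³; S = 8.306 ppt
After stage 2: salt = 31,376.944 + 3,710×20.36 = 106,912.544; volume = 7,487.8 m³; S = 14.278 ppt
After stage 3: salt = 106,912.544 + 3,910×35.5 = 245,717.544; volume = 11,397.8 m³
S = 245,717.544 / 11,397.8 = 21.5583 ppt

21.6 ppt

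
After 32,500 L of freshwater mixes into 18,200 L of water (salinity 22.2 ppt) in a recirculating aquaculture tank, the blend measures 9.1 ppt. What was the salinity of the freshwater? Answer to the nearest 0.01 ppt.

Salt balance: 18,200×22.2 + 32,500×S = 50,700×9.1
404,040 + 32,500·S = 461,370
S = (461,370 − 404,040) / 32,500 = 1.764 ppt

1.76 ppt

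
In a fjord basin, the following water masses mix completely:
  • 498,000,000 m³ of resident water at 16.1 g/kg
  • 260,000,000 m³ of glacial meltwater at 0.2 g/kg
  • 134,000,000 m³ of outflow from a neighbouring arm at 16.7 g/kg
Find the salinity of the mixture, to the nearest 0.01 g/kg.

Total salt / total volume:
salt = 498,000,000×16.1 + 260,000,000×0.2 + 134,000,000×16.7 = 8,017,800,000 + 52,000,000 + 2,237,800,000 = 10,307,600,000
volume = 498,000,000 + 260,000,000 + 134,000,000 = 892,000,000 m³
S = 10,307,600,000 / 892,000,000 = 11.5556 g/kg

11.56 g/kg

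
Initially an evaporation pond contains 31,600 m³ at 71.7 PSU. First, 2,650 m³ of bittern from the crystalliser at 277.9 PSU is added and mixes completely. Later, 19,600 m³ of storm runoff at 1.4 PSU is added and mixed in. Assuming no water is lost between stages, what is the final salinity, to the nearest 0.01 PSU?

Mass of salt is conserved:
Initial salt = 31,600×71.7 = 2,265,720
After stage 1: salt = 2,265,720 + 2,650×277.9 = 3,002,155; volume = 34,250 m³; S = 87.654 PSU
After stage 2: salt = 3,002,155 + 19,600×1.4 = 3,029,595; volume = 53,850 m³
S = 3,029,595 / 53,850 = 56.2599 PSU

56.26 PSU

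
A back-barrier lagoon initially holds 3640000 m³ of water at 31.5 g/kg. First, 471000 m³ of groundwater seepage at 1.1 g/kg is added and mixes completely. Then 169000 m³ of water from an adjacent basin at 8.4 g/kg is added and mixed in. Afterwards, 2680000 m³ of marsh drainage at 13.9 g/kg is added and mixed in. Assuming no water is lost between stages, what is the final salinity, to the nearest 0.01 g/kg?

Weighted by volume,
Initial salt = 3,640,000×31.5 = 114,660,000
After stage 1: salt = 114,660,000 + 471,000×1.1 = 115,178,100; volume = 4,111,000 m³; S = 28.017 g/kg
After stage 2: salt = 115,178,100 + 169,000×8.4 = 116,597,700; volume = 4,280,000 m³; S = 27.242 g/kg
After stage 3: salt = 116,597,700 + 2,680,000×13.9 = 153,849,700; volume = 6,960,000 m³
S = 153,849,700 / 6,960,000 = 22.1048 g/kg

22.10 g/kg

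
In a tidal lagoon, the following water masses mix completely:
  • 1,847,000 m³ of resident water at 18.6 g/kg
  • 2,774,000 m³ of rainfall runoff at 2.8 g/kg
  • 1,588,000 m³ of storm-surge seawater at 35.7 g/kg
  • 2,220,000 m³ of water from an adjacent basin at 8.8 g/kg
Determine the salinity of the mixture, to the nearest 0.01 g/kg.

Weighted by volume,
salt = 1,847,000×18.6 + 2,774,000×2.8 + 1,588,000×35.7 + 2,220,000×8.8 = 34,354,200 + 7,767,200 + 56,691,600 + 19,536,000 = 118,349,000
volume = 1,847,000 + 2,774,000 + 1,588,000 + 2,220,000 = 8,429,000 m³
S = 118,349,000 / 8,429,000 = 14.0407 g/kg

14.04 g/kg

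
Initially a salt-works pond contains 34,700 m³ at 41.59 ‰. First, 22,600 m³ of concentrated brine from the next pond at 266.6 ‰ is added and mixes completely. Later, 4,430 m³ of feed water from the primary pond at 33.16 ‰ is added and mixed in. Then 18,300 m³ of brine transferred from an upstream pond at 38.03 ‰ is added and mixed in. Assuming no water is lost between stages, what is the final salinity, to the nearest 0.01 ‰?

Mass of salt is conserved:
Initial salt = 34,700×41.59 = 1,443,173
After stage 1: salt = 1,443,173 + 22,600×266.6 = 7,468,333; volume = 57,300 m³; S = 130.337 ‰
After stage 2: salt = 7,468,333 + 4,430×33.16 = 7,615,231.8; volume = 61,730 m³; S = 123.364 ‰
After stage 3: salt = 7,615,231.8 + 18,300×38.03 = 8,311,180.8; volume = 80,030 m³
S = 8,311,180.8 / 80,030 = 103.8508 ‰

103.85 ‰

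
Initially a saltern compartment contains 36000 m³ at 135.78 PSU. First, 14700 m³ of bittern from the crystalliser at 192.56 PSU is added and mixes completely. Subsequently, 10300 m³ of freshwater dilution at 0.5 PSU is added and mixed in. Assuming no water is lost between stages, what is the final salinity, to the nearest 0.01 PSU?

126.62 PSU

Weighted by volume,
Initial salt = 36,000×135.78 = 4,888,080
After stage 1: salt = 4,888,080 + 14,700×192.56 = 7,718,712; volume = 50,700 m³; S = 152.243 PSU
After stage 2: salt = 7,718,712 + 10,300×0.5 = 7,723,862; volume = 61,000 m³
S = 7,723,862 / 61,000 = 126.6207 PSU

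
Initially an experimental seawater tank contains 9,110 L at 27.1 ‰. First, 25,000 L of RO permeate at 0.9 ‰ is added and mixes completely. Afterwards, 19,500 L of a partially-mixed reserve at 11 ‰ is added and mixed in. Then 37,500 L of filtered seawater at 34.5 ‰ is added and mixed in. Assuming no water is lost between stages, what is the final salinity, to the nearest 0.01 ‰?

19.51 ‰

Salt balance:
Initial salt = 9,110×27.1 = 246,881
After stage 1: salt = 246,881 + 25,000×0.9 = 269,381; volume = 34,110 L; S = 7.897 ‰
After stage 2: salt = 269,381 + 19,500×11 = 483,881; volume = 53,610 L; S = 9.026 ‰
After stage 3: salt = 483,881 + 37,500×34.5 = 1,777,631; volume = 91,110 L
S = 1,777,631 / 91,110 = 19.5108 ‰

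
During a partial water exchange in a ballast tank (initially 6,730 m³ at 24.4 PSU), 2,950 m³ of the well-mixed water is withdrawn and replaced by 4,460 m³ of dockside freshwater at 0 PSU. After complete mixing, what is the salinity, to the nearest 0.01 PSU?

Remaining after removal: 3,780 m³ at 24.4 PSU (salt = 92,232)
After addition: salt = 92,232 + 4,460×0 = 92,232; volume = 8,240 m³
S = 92,232 / 8,240 = 11.1932 PSU

11.19 PSU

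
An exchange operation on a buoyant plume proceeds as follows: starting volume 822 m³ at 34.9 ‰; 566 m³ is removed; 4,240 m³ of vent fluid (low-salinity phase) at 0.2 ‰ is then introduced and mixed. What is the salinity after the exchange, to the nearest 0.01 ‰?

Remaining after removal: 256 m³ at 34.9 ‰ (salt = 8,934.4)
After addition: salt = 8,934.4 + 4,240×0.2 = 9,782.4; volume = 4,496 m³
S = 9,782.4 / 4,496 = 2.1758 ‰

2.18 ‰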